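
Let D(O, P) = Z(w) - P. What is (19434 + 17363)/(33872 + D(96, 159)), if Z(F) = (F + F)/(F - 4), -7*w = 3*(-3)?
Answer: 699143/640529 ≈ 1.0915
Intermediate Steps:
w = 9/7 (w = -3*(-3)/7 = -⅐*(-9) = 9/7 ≈ 1.2857)
Z(F) = 2*F/(-4 + F) (Z(F) = (2*F)/(-4 + F) = 2*F/(-4 + F))
D(O, P) = -18/19 - P (D(O, P) = 2*(9/7)/(-4 + 9/7) - P = 2*(9/7)/(-19/7) - P = 2*(9/7)*(-7/19) - P = -18/19 - P)
(19434 + 17363)/(33872 + D(96, 159)) = (19434 + 17363)/(33872 + (-18/19 - 1*159)) = 36797/(33872 + (-18/19 - 159)) = 36797/(33872 - 3039/19) = 36797/(640529/19) = 36797*(19/640529) = 699143/640529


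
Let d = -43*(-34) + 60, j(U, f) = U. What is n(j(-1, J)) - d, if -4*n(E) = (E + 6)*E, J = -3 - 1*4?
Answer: -6083/4 ≈ -1520.8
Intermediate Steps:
J = -7 (J = -3 - 4 = -7)
n(E) = -E*(6 + E)/4 (n(E) = -(E + 6)*E/4 = -(6 + E)*E/4 = -E*(6 + E)/4)
d = 1522 (d = 1462 + 60 = 1522)
n(j(-1, J)) - d = -1/4*(-1)*(6 - 1) - 1*1522 = -1/4*(-1)*5 - 1522 = 5/4 - 1522 = -6083/4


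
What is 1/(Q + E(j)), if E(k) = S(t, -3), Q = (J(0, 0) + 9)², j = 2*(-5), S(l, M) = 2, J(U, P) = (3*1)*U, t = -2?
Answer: 1/83 ≈ 0.012048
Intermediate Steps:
J(U, P) = 3*U
j = -10
Q = 81 (Q = (3*0 + 9)² = (0 + 9)² = 9² = 81)
E(k) = 2
1/(Q + E(j)) = 1/(81 + 2) = 1/83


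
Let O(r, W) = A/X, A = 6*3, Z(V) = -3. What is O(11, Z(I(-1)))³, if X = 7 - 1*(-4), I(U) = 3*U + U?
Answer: 5832/1331 ≈ 4.3817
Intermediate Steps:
I(U) = 4*U
X = 11 (X = 7 + 4 = 11)
A = 18
O(r, W) = 18/11
O(11, Z(I(-1)))³ = (18/11)³ = 5832/1331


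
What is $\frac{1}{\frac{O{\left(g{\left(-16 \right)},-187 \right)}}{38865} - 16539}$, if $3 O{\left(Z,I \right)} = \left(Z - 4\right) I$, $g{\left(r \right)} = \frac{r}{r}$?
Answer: $- \frac{38865}{642788048} \approx -6.0463 \cdot 10^{-5}$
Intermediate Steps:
$g{\left(r \right)} = 1$
$O{\left(Z,I \right)} = \frac{I \left(-4 + Z\right)}{3}$ ($O{\left(Z,I \right)} = \frac{\left(Z - 4\right) I}{3} = \frac{\left(-4 + Z\right) I}{3} = \frac{I \left(-4 + Z\right)}{3}$)
$\frac{1}{\frac{O{\left(g{\left(-16 \right)},-187 \right)}}{38865} - 16539} = \frac{1}{\frac{\frac{1}{3} \left(-187\right) \left(-4 + 1\right)}{38865} - 16539} = \frac{1}{\frac{1}{3} \left(-187\right) \left(-3\right) \frac{1}{38865} - 16539} = \frac{1}{187 \cdot \frac{1}{38865} - 16539} = \frac{1}{\frac{187}{38865} - 16539} = \frac{1}{- \frac{642788048}{38865}} = - \frac{38865}{642788048}$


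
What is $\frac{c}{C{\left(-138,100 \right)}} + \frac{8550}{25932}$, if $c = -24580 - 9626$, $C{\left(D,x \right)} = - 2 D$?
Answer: $- \frac{6143543}{49703} \approx -123.61$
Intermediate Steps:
$c = -34206$
$\frac{c}{C{\left(-138,100 \right)}} + \frac{8550}{25932} = - \frac{34206}{\left(-2\right) \left(-138\right)} + \frac{8550}{25932} = - \frac{34206}{276} + 8550 \cdot \frac{1}{25932} = \left(-34206\right) \frac{1}{276} + \frac{1425}{4322} = - \frac{5701}{46} + \frac{1425}{4322} = - \frac{6143543}{49703}$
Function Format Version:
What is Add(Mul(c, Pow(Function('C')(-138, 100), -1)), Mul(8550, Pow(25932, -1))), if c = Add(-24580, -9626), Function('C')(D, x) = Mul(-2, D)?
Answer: Rational(-6143543, 49703) ≈ -123.61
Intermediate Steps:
c = -34206
Add(Mul(c, Pow(Function('C')(-138, 100), -1)), Mul(8550, Pow(25932, -1))) = Add(Mul(-34206, Pow(Mul(-2, -138), -1)), Mul(8550, Pow(25932, -1))) = Add(Mul(-34206, Pow(276, -1)), Mul(8550, Rational(1, 25932))) = Add(Mul(-34206, Rational(1, 276)), Rational(1425, 4322)) = Add(Rational(-5701, 46), Rational(1425, 4322)) = Rational(-6143543, 49703)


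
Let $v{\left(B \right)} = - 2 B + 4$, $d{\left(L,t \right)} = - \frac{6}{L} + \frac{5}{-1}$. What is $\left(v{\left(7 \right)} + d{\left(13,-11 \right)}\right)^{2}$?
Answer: $\frac{40401}{169} \approx 239.06$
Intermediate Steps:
$d{\left(L,t \right)} = -5 - \frac{6}{L}$ ($d{\left(L,t \right)} = - \frac{6}{L} + 5 \left(-1\right) = - \frac{6}{L} - 5 = -5 - \frac{6}{L}$)
$v{\left(B \right)} = 4 - 2 B$
$\left(v{\left(7 \right)} + d{\left(13,-11 \right)}\right)^{2} = \left(\left(4 - 14\right) - \left(5 + \frac{6}{13}\right)\right)^{2} = \left(\left(4 - 14\right) - \frac{71}{13}\right)^{2} = \left(-10 - \frac{71}{13}\right)^{2} = \left(- \frac{201}{13}\right)^{2} = \frac{40401}{169}$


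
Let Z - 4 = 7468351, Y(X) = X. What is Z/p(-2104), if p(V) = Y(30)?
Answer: 1493671/6 ≈ 2.4895e+5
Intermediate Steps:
p(V) = 30
Z = 7468355 (Z = 4 + 7468351 = 7468355)
Z/p(-2104) = 7468355/30 = 7468355*(1/30) = 1493671/6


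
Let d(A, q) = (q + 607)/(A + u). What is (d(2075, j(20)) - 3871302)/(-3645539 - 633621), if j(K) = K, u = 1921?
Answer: 1031314811/1139968224 ≈ 0.90469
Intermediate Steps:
d(A, q) = (607 + q)/(1921 + A) (d(A, q) = (q + 607)/(A + 1921) = (607 + q)/(1921 + A))
(d(2075, j(20)) - 3871302)/(-3645539 - 633621) = ((607 + 20)/(1921 + 2075) - 3871302)/(-3645539 - 633621) = (627/3996 - 3871302)/(-4279160) = ((1/3996)*627 - 3871302)*(-1/4279160) = (209/1332 - 3871302)*(-1/4279160) = -5156574055/1332*(-1/4279160) = 1031314811/1139968224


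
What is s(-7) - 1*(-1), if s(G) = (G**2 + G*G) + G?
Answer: 92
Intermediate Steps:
s(G) = G + 2*G**2 (s(G) = (G**2 + G**2) + G = 2*G**2 + G = G + 2*G**2)
s(-7) - 1*(-1) = -7*(1 + 2*(-7)) - 1*(-1) = -7*(1 - 14) + 1 = -7*(-13) + 1 = 91 + 1 = 92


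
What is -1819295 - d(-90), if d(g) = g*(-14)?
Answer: -1820555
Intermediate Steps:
d(g) = -14*g
-1819295 - d(-90) = -1819295 - (-14)*(-90) = -1819295 - 1*1260 = -1819295 - 1260 = -1820555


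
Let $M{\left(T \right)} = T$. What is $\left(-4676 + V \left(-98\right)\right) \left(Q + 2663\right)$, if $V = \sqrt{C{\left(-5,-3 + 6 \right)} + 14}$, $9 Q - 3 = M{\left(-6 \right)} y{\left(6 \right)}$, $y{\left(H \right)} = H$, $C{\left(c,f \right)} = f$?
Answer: $- \frac{37305128}{3} - \frac{781844 \sqrt{17}}{3} \approx -1.351 \cdot 10^{7}$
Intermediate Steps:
$Q = - \frac{11}{3}$ ($Q = \frac{1}{3} + \frac{\left(-6\right) 6}{9} = \frac{1}{3} + \frac{1}{9} \left(-36\right) = \frac{1}{3} - 4 = - \frac{11}{3} \approx -3.6667$)
$V = \sqrt{17}$ ($V = \sqrt{\left(-3 + 6\right) + 14} = \sqrt{3 + 14} = \sqrt{17} \approx 4.1231$)
$\left(-4676 + V \left(-98\right)\right) \left(Q + 2663\right) = \left(-4676 + \sqrt{17} \left(-98\right)\right) \left(- \frac{11}{3} + 2663\right) = \left(-4676 - 98 \sqrt{17}\right) \frac{7978}{3} = - \frac{37305128}{3} - \frac{781844 \sqrt{17}}{3}$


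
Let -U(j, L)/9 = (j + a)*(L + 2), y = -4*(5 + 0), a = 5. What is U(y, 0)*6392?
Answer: 1725840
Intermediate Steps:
y = -20 (y = -4*5 = -20)
U(j, L) = -9*(2 + L)*(5 + j) (U(j, L) = -9*(j + 5)*(L + 2) = -9*(5 + j)*(2 + L) = -9*(2 + L)*(5 + j))
U(y, 0)*6392 = (-90 - 45*0 - 18*(-20) - 9*0*(-20))*6392 = (-90 + 0 + 360 + 0)*6392 = 270*6392 = 1725840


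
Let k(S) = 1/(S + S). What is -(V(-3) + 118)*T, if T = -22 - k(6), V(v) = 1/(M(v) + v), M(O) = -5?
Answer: 249895/96 ≈ 2603.1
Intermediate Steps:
k(S) = 1/(2*S)
V(v) = 1/(-5 + v)
T = -265/12 (T = -22 - 1/(2*6) = -22 - 1*1/12 = -22 - 1/12 = -265/12 ≈ -22.083)
-(V(-3) + 118)*T = -(1/(-5 - 3) + 118)*(-265)/12 = -(1/(-8) + 118)*(-265)/12 = -(-1/8 + 118)*(-265)/12 = -943*(-265)/(8*12) = -1*(-249895/96) = 249895/96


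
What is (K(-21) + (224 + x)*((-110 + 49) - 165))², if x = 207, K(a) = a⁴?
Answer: 9423555625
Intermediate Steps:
(K(-21) + (224 + x)*((-110 + 49) - 165))² = ((-21)⁴ + (224 + 207)*((-110 + 49) - 165))² = (194481 + 431*(-61 - 165))² = (194481 + 431*(-226))² = (194481 - 97406)² = 97075² = 9423555625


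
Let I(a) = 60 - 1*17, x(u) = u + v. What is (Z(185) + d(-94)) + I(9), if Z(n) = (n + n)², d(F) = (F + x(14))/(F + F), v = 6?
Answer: 12872679/94 ≈ 1.3694e+5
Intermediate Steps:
x(u) = 6 + u (x(u) = u + 6 = 6 + u)
d(F) = (20 + F)/(2*F) (d(F) = (F + (6 + 14))/(F + F) = (F + 20)/((2*F)) = (20 + F)*(1/(2*F)) = (20 + F)/(2*F))
Z(n) = 4*n² (Z(n) = (2*n)² = 4*n²)
I(a) = 43 (I(a) = 60 - 17 = 43)
(Z(185) + d(-94)) + I(9) = (4*185² + (½)*(20 - 94)/(-94)) + 43 = (4*34225 + (½)*(-1/94)*(-74)) + 43 = (136900 + 37/94) + 43 = 12868637/94 + 43 = 12872679/94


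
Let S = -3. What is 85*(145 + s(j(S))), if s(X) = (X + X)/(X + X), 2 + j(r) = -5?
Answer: 12410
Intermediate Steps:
j(r) = -7 (j(r) = -2 - 5 = -7)
s(X) = 1 (s(X) = (2*X)/((2*X)) = (2*X)*(1/(2*X)) = 1)
85*(145 + s(j(S))) = 85*(145 + 1) = 85*146 = 12410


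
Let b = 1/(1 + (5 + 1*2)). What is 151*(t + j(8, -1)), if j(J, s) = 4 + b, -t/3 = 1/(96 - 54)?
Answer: 34277/56 ≈ 612.09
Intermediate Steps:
t = -1/14 (t = -3/(96 - 54) = -3/42 = -3*1/42 = -1/14 ≈ -0.071429)
b = ⅛ (b = 1/(1 + (5 + 2)) = 1/(1 + 7) = 1/8 = ⅛ ≈ 0.12500)
j(J, s) = 33/8 (j(J, s) = 4 + ⅛ = 33/8)
151*(t + j(8, -1)) = 151*(-1/14 + 33/8) = 151*(227/56) = 34277/56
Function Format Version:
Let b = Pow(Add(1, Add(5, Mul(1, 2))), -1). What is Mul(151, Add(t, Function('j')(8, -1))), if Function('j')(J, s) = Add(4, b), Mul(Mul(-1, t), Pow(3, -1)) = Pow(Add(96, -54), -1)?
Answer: Rational(34277, 56) ≈ 612.09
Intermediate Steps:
t = Rational(-1, 14) (t = Mul(-3, Pow(Add(96, -54), -1)) = Mul(-3, Pow(42, -1)) = Mul(-3, Rational(1, 42)) = Rational(-1, 14) ≈ -0.071429)
b = Rational(1, 8) (b = Pow(Add(1, Add(5, 2)), -1) = Pow(Add(1, 7), -1) = Pow(8, -1) = Rational(1, 8) ≈ 0.12500)
Function('j')(J, s) = Rational(33, 8) (Function('j')(J, s) = Add(4, Rational(1, 8)) = Rational(33, 8))
Mul(151, Add(t, Function('j')(8, -1))) = Mul(151, Add(Rational(-1, 14), Rational(33, 8))) = Mul(151, Rational(227, 56)) = Rational(34277, 56)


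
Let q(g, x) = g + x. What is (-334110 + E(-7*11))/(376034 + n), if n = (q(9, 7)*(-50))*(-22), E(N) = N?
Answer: -334187/393634 ≈ -0.84898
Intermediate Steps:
n = 17600 (n = ((9 + 7)*(-50))*(-22) = (16*(-50))*(-22) = -800*(-22) = 17600)
(-334110 + E(-7*11))/(376034 + n) = (-334110 - 7*11)/(376034 + 17600) = (-334110 - 77)/393634 = -334187*1/393634 = -334187/393634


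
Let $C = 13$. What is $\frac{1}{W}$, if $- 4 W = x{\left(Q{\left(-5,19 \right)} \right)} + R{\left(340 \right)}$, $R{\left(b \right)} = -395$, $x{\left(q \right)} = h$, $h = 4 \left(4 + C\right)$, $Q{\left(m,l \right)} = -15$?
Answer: $\frac{4}{327} \approx 0.012232$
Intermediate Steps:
$h = 68$ ($h = 4 \left(4 + 13\right) = 4 \cdot 17 = 68$)
$x{\left(q \right)} = 68$
$W = \frac{327}{4}$ ($W = - \frac{68 - 395}{4} = \left(- \frac{1}{4}\right) \left(-327\right) = \frac{327}{4} \approx 81.75$)
$\frac{1}{W} = \frac{1}{\frac{327}{4}} = \frac{4}{327}$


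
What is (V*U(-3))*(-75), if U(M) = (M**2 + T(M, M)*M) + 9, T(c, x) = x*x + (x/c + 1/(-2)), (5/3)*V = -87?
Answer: -82215/2 ≈ -41108.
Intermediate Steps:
V = -261/5 (V = (3/5)*(-87) = -261/5 ≈ -52.200)
T(c, x) = -1/2 + x**2 + x/c (T(c, x) = x**2 + (x/c + 1*(-1/2)) = x**2 + (x/c - 1/2) = x**2 + (-1/2 + x/c) = -1/2 + x**2 + x/c)
U(M) = 9 + M**2 + M*(1/2 + M**2) (U(M) = (M**2 + (-1/2 + M**2 + M/M)*M) + 9 = (M**2 + (-1/2 + M**2 + 1)*M) + 9 = (M**2 + (1/2 + M**2)*M) + 9 = (M**2 + M*(1/2 + M**2)) + 9 = 9 + M**2 + M*(1/2 + M**2))
(V*U(-3))*(-75) = -261*(9 + (-3)**2 + (-3)**3 + (1/2)*(-3))/5*(-75) = -261*(9 + 9 - 27 - 3/2)/5*(-75) = -261/5*(-21/2)*(-75) = (5481/10)*(-75) = -82215/2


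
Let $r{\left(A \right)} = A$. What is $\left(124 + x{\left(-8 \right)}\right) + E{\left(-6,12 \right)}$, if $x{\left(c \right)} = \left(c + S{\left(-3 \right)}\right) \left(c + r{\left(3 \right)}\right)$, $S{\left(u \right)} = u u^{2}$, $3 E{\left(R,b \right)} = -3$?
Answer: $298$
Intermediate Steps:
$E{\left(R,b \right)} = -1$ ($E{\left(R,b \right)} = \frac{1}{3} \left(-3\right) = -1$)
$S{\left(u \right)} = u^{3}$
$x{\left(c \right)} = \left(-27 + c\right) \left(3 + c\right)$ ($x{\left(c \right)} = \left(c + \left(-3\right)^{3}\right) \left(c + 3\right) = \left(c - 27\right) \left(3 + c\right) = \left(-27 + c\right) \left(3 + c\right)$)
$\left(124 + x{\left(-8 \right)}\right) + E{\left(-6,12 \right)} = \left(124 - \left(-111 - 64\right)\right) - 1 = \left(124 + \left(-81 + 64 + 192\right)\right) - 1 = \left(124 + 175\right) - 1 = 299 - 1 = 298$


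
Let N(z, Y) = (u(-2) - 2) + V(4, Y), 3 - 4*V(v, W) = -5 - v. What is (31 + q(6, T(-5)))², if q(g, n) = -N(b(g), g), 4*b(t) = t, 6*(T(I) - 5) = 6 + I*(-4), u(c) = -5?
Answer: 1225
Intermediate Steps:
V(v, W) = 2 + v/4 (V(v, W) = ¾ - (-5 - v)/4 = ¾ + (5/4 + v/4) = 2 + v/4)
T(I) = 6 - 2*I/3 (T(I) = 5 + (6 + I*(-4))/6 = 5 + (6 - 4*I)/6 = 5 + (1 - 2*I/3) = 6 - 2*I/3)
b(t) = t/4
N(z, Y) = -4 (N(z, Y) = (-5 - 2) + (2 + (¼)*4) = -7 + (2 + 1) = -7 + 3 = -4)
q(g, n) = 4 (q(g, n) = -1*(-4) = 4)
(31 + q(6, T(-5)))² = (31 + 4)² = 35² = 1225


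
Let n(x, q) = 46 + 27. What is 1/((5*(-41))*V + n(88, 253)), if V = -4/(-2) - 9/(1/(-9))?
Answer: -1/16942 ≈ -5.9025e-5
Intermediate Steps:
V = 83 (V = -4*(-½) - 9/(-⅑) = 2 - 9*(-9) = 2 + 81 = 83)
n(x, q) = 73
1/((5*(-41))*V + n(88, 253)) = 1/((5*(-41))*83 + 73) = 1/(-205*83 + 73) = 1/(-17015 + 73) = 1/(-16942) = -1/16942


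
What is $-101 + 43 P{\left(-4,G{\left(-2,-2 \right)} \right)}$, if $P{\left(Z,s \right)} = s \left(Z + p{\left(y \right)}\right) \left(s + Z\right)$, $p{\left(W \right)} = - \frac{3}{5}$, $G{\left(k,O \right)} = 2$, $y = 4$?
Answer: $\frac{3451}{5} \approx 690.2$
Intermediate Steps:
$p{\left(W \right)} = - \frac{3}{5}$ ($p{\left(W \right)} = \left(-3\right) \frac{1}{5} = - \frac{3}{5}$)
$P{\left(Z,s \right)} = s \left(- \frac{3}{5} + Z\right) \left(Z + s\right)$ ($P{\left(Z,s \right)} = s \left(Z - \frac{3}{5}\right) \left(s + Z\right) = s \left(- \frac{3}{5} + Z\right) \left(Z + s\right)$)
$-101 + 43 P{\left(-4,G{\left(-2,-2 \right)} \right)} = -101 + 43 \cdot \frac{1}{5} \cdot 2 \left(\left(-3\right) \left(-4\right) - 6 + 5 \left(-4\right)^{2} + 5 \left(-4\right) 2\right) = -101 + 43 \cdot \frac{1}{5} \cdot 2 \left(12 - 6 + 5 \cdot 16 - 40\right) = -101 + 43 \cdot \frac{1}{5} \cdot 2 \left(12 - 6 + 80 - 40\right) = -101 + 43 \cdot \frac{1}{5} \cdot 2 \cdot 46 = -101 + 43 \cdot \frac{92}{5} = -101 + \frac{3956}{5} = \frac{3451}{5}$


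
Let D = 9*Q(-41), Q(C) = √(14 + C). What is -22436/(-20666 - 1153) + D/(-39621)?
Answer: 22436/21819 - 9*I*√3/13207 ≈ 1.0283 - 0.0011803*I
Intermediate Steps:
D = 27*I*√3 (D = 9*√(14 - 41) = 9*√(-27) = 9*(3*I*√3) = 27*I*√3 ≈ 46.765*I)
-22436/(-20666 - 1153) + D/(-39621) = -22436/(-20666 - 1153) + (27*I*√3)/(-39621) = -22436/(-21819) + (27*I*√3)*(-1/39621) = -22436*(-1/21819) - 9*I*√3/13207 = 22436/21819 - 9*I*√3/13207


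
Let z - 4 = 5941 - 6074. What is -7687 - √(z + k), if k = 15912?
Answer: -7687 - √15783 ≈ -7812.6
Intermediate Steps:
z = -129 (z = 4 + (5941 - 6074) = 4 - 133 = -129)
-7687 - √(z + k) = -7687 - √(-129 + 15912) = -7687 - √15783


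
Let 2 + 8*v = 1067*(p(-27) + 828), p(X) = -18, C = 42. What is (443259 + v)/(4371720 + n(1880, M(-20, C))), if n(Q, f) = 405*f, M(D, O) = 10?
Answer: 220517/1750308 ≈ 0.12599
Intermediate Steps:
v = 216067/2 (v = -1/4 + (1067*(-18 + 828))/8 = -1/4 + (1067*810)/8 = -1/4 + (1/8)*864270 = -1/4 + 432135/4 = 216067/2 ≈ 1.0803e+5)
(443259 + v)/(4371720 + n(1880, M(-20, C))) = (443259 + 216067/2)/(4371720 + 405*10) = 1102585/(2*(4371720 + 4050)) = (1102585/2)/4375770 = (1102585/2)*(1/4375770) = 220517/1750308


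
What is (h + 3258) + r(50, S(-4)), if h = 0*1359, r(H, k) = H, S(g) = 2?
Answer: 3308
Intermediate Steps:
h = 0
(h + 3258) + r(50, S(-4)) = (0 + 3258) + 50 = 3258 + 50 = 3308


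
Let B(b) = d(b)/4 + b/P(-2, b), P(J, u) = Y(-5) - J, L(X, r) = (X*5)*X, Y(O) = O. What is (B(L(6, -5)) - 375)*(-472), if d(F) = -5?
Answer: 205910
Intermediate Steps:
L(X, r) = 5*X² (L(X, r) = (5*X)*X = 5*X²)
P(J, u) = -5 - J
B(b) = -5/4 - b/3 (B(b) = -5/4 + b/(-5 - 1*(-2)) = -5*¼ + b/(-5 + 2) = -5/4 + b/(-3) = -5/4 + b*(-⅓) = -5/4 - b/3)
(B(L(6, -5)) - 375)*(-472) = ((-5/4 - 5*6²/3) - 375)*(-472) = ((-5/4 - 5*36/3) - 375)*(-472) = ((-5/4 - ⅓*180) - 375)*(-472) = ((-5/4 - 60) - 375)*(-472) = (-245/4 - 375)*(-472) = -1745/4*(-472) = 205910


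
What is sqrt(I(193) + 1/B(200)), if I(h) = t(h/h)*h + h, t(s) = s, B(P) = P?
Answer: sqrt(154402)/20 ≈ 19.647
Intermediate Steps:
I(h) = 2*h (I(h) = (h/h)*h + h = 1*h + h = h + h = 2*h)
sqrt(I(193) + 1/B(200)) = sqrt(2*193 + 1/200) = sqrt(386 + 1/200) = sqrt(77201/200) = sqrt(154402)/20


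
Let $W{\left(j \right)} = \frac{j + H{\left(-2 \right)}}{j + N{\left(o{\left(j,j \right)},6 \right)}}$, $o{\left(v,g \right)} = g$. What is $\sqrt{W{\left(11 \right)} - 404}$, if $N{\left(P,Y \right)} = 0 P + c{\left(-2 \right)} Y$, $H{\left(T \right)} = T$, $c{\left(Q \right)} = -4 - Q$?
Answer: $i \sqrt{413} \approx 20.322 i$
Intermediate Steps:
$N{\left(P,Y \right)} = - 2 Y$ ($N{\left(P,Y \right)} = 0 P + \left(-4 - -2\right) Y = 0 + \left(-4 + 2\right) Y = 0 - 2 Y = - 2 Y$)
$W{\left(j \right)} = \frac{-2 + j}{-12 + j}$ ($W{\left(j \right)} = \frac{j - 2}{j - 12} = \frac{-2 + j}{j - 12} = \frac{-2 + j}{-12 + j}$)
$\sqrt{W{\left(11 \right)} - 404} = \sqrt{\frac{-2 + 11}{-12 + 11} - 404} = \sqrt{\frac{1}{-1} \cdot 9 - 404} = \sqrt{\left(-1\right) 9 - 404} = \sqrt{-9 - 404} = \sqrt{-413} = i \sqrt{413}$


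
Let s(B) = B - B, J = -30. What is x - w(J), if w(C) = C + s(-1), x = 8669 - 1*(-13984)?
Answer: 22683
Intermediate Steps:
s(B) = 0
x = 22653 (x = 8669 + 13984 = 22653)
w(C) = C (w(C) = C + 0 = C)
x - w(J) = 22653 - 1*(-30) = 22653 + 30 = 22683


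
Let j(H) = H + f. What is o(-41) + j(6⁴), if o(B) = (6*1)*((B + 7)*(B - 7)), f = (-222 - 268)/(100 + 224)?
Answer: 1796011/162 ≈ 11086.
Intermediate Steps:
f = -245/162 (f = -490/324 = -490*1/324 = -245/162 ≈ -1.5123)
j(H) = -245/162 + H (j(H) = H - 245/162 = -245/162 + H)
o(B) = 6*(-7 + B)*(7 + B) (o(B) = 6*((7 + B)*(-7 + B)) = 6*((-7 + B)*(7 + B)) = 6*(-7 + B)*(7 + B))
o(-41) + j(6⁴) = (-294 + 6*(-41)²) + (-245/162 + 6⁴) = (-294 + 6*1681) + (-245/162 + 1296) = (-294 + 10086) + 209707/162 = 9792 + 209707/162 = 1796011/162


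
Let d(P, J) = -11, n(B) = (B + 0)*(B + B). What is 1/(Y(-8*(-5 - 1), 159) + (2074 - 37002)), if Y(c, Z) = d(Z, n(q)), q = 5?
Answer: -1/34939 ≈ -2.8621e-5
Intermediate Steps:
n(B) = 2*B**2 (n(B) = B*(2*B) = 2*B**2)
Y(c, Z) = -11
1/(Y(-8*(-5 - 1), 159) + (2074 - 37002)) = 1/(-11 + (2074 - 37002)) = 1/(-11 - 34928) = 1/(-34939) = -1/34939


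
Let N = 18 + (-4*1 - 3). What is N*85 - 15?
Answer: 920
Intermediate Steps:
N = 11 (N = 18 + (-4 - 3) = 18 - 7 = 11)
N*85 - 15 = 11*85 - 15 = 935 - 15 = 920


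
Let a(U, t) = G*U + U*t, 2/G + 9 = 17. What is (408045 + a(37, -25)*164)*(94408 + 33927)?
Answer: 33092719770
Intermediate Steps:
G = ¼ (G = 2/(-9 + 17) = 2/8 = 2*(⅛) = ¼ ≈ 0.25000)
a(U, t) = U/4 + U*t
(408045 + a(37, -25)*164)*(94408 + 33927) = (408045 + (37*(¼ - 25))*164)*(94408 + 33927) = (408045 + (37*(-99/4))*164)*128335 = (408045 - 3663/4*164)*128335 = (408045 - 150183)*128335 = 257862*128335 = 33092719770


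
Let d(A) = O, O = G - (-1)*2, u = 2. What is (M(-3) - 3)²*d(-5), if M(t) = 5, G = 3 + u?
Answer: 28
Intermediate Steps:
G = 5 (G = 3 + 2 = 5)
O = 7 (O = 5 - (-1)*2 = 5 - 1*(-2) = 5 + 2 = 7)
d(A) = 7
(M(-3) - 3)²*d(-5) = (5 - 3)²*7 = 2²*7 = 4*7 = 28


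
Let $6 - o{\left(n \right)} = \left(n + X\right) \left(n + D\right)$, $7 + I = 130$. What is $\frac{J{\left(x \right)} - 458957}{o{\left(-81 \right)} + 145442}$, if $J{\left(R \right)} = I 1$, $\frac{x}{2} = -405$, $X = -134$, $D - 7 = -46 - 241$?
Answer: $- \frac{458834}{67833} \approx -6.7642$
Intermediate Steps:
$I = 123$ ($I = -7 + 130 = 123$)
$D = -280$ ($D = 7 - 287 = -280$)
$x = -810$ ($x = 2 \left(-405\right) = -810$)
$J{\left(R \right)} = 123$ ($J{\left(R \right)} = 123 \cdot 1 = 123$)
$o{\left(n \right)} = 6 - \left(-280 + n\right) \left(-134 + n\right)$ ($o{\left(n \right)} = 6 - \left(n - 134\right) \left(n - 280\right) = 6 - \left(-134 + n\right) \left(-280 + n\right) = 6 - \left(-280 + n\right) \left(-134 + n\right)$)
$\frac{J{\left(x \right)} - 458957}{o{\left(-81 \right)} + 145442} = \frac{123 - 458957}{\left(-37514 - \left(-81\right)^{2} + 414 \left(-81\right)\right) + 145442} = - \frac{458834}{\left(-37514 - 6561 - 33534\right) + 145442} = - \frac{458834}{-77609 + 145442} = - \frac{458834}{67833}$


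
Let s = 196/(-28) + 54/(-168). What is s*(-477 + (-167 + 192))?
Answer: 23165/7 ≈ 3309.3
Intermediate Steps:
s = -205/28 (s = 196*(-1/28) + 54*(-1/168) = -7 - 9/28 = -205/28 ≈ -7.3214)
s*(-477 + (-167 + 192)) = -205*(-477 + (-167 + 192))/28 = -205*(-477 + 25)/28 = -205/28*(-452) = 23165/7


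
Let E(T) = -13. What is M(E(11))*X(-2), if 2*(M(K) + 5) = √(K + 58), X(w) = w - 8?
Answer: 50 - 15*√5 ≈ 16.459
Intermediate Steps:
X(w) = -8 + w
M(K) = -5 + √(58 + K)/2 (M(K) = -5 + √(K + 58)/2 = -5 + √(58 + K)/2)
M(E(11))*X(-2) = (-5 + √(58 - 13)/2)*(-8 - 2) = (-5 + √45/2)*(-10) = (-5 + (3*√5)/2)*(-10) = (-5 + 3*√5/2)*(-10) = 50 - 15*√5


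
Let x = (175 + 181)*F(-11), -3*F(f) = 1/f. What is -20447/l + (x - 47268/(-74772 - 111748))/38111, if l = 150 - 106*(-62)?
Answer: -299749135620857/98552629572045 ≈ -3.0415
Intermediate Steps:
l = 6722 (l = 150 + 6572 = 6722)
F(f) = -1/(3*f)
x = 356/33 (x = (175 + 181)*(-⅓/(-11)) = 356*(-⅓*(-1/11)) = 356*(1/33) = 356/33 ≈ 10.788)
-20447/l + (x - 47268/(-74772 - 111748))/38111 = -20447/6722 + (356/33 - 47268/(-74772 - 111748))/38111 = -20447*1/6722 + (356/33 - 47268/(-186520))*(1/38111) = -20447/6722 + (356/33 - 47268*(-1)/186520)*(1/38111) = -20447/6722 + (356/33 - 1*(-11817/46630))*(1/38111) = -20447/6722 + (356/33 + 11817/46630)*(1/38111) = -20447/6722 + (16990241/1538790)*(1/38111) = -20447/6722 + 16990241/58644825690 = -299749135620857/98552629572045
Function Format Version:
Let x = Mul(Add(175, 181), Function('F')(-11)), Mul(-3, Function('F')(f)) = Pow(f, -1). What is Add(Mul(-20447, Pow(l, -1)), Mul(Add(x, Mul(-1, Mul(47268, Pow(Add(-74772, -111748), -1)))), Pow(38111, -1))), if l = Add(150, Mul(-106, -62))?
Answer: Rational(-299749135620857, 98552629572045) ≈ -3.0415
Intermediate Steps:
l = 6722 (l = Add(150, 6572) = 6722)
Function('F')(f) = Mul(Rational(-1, 3), Pow(f, -1))
x = Rational(356, 33) (x = Mul(Add(175, 181), Mul(Rational(-1, 3), Pow(-11, -1))) = Mul(356, Mul(Rational(-1, 3), Rational(-1, 11))) = Mul(356, Rational(1, 33)) = Rational(356, 33) ≈ 10.788)
Add(Mul(-20447, Pow(l, -1)), Mul(Add(x, Mul(-1, Mul(47268, Pow(Add(-74772, -111748), -1)))), Pow(38111, -1))) = Add(Mul(-20447, Pow(6722, -1)), Mul(Add(Rational(356, 33), Mul(-1, Mul(47268, Pow(Add(-74772, -111748), -1)))), Pow(38111, -1))) = Add(Mul(-20447, Rational(1, 6722)), Mul(Add(Rational(356, 33), Mul(-1, Mul(47268, Pow(-186520, -1)))), Rational(1, 38111))) = Add(Rational(-20447, 6722), Mul(Add(Rational(356, 33), Mul(-1, Mul(47268, Rational(-1, 186520)))), Rational(1, 38111))) = Add(Rational(-20447, 6722), Mul(Add(Rational(356, 33), Mul(-1, Rational(-11817, 46630))), Rational(1, 38111))) = Add(Rational(-20447, 6722), Mul(Add(Rational(356, 33), Rational(11817, 46630)), Rational(1, 38111))) = Add(Rational(-20447, 6722), Mul(Rational(16990241, 1538790), Rational(1, 38111))) = Add(Rational(-20447, 6722), Rational(16990241, 58644825690)) = Rational(-299749135620857, 98552629572045)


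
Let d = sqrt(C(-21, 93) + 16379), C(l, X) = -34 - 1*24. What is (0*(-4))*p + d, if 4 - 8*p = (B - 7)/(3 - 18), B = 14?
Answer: sqrt(16321) ≈ 127.75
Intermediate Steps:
C(l, X) = -58 (C(l, X) = -34 - 24 = -58)
d = sqrt(16321) (d = sqrt(-58 + 16379) = sqrt(16321) ≈ 127.75)
p = 67/120 (p = 1/2 - (14 - 7)/(8*(3 - 18)) = 1/2 - 7/(8*(-15)) = 1/2 - 7*(-1)/(8*15) = 1/2 - 1/8*(-7/15) = 1/2 + 7/120 = 67/120 ≈ 0.55833)
(0*(-4))*p + d = (0*(-4))*(67/120) + sqrt(16321) = 0*(67/120) + sqrt(16321) = 0 + sqrt(16321) = sqrt(16321)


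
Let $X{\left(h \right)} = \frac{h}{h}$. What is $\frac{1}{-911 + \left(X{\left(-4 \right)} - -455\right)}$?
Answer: $- \frac{1}{455} \approx -0.0021978$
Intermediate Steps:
$X{\left(h \right)} = 1$
$\frac{1}{-911 + \left(X{\left(-4 \right)} - -455\right)} = \frac{1}{-911 + \left(1 - -455\right)} = \frac{1}{-911 + \left(1 + 455\right)} = \frac{1}{-911 + 456} = \frac{1}{-455} = - \frac{1}{455}$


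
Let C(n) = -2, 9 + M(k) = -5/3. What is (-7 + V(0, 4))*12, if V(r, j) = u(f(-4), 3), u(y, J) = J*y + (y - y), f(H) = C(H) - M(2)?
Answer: 228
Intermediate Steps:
M(k) = -32/3 (M(k) = -9 - 5/3 = -32/3)
f(H) = 26/3 (f(H) = -2 - 1*(-32/3) = -2 + 32/3 = 26/3)
u(y, J) = J*y (u(y, J) = J*y + 0 = J*y)
V(r, j) = 26 (V(r, j) = 3*(26/3) = 26)
(-7 + V(0, 4))*12 = (-7 + 26)*12 = 19*12 = 228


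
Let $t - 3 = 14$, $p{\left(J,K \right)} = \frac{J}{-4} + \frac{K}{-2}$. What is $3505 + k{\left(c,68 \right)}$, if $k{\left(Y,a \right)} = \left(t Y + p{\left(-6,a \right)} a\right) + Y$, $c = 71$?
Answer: $2573$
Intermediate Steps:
$p{\left(J,K \right)} = - \frac{K}{2} - \frac{J}{4}$ ($p{\left(J,K \right)} = J \left(- \frac{1}{4}\right) + K \left(- \frac{1}{2}\right) = - \frac{J}{4} - \frac{K}{2} = - \frac{K}{2} - \frac{J}{4}$)
$t = 17$ ($t = 3 + 14 = 17$)
$k{\left(Y,a \right)} = 18 Y + a \left(\frac{3}{2} - \frac{a}{2}\right)$ ($k{\left(Y,a \right)} = \left(17 Y + \left(- \frac{a}{2} - - \frac{3}{2}\right) a\right) + Y = \left(17 Y + \left(- \frac{a}{2} + \frac{3}{2}\right) a\right) + Y = \left(17 Y + \left(\frac{3}{2} - \frac{a}{2}\right) a\right) + Y = \left(17 Y + a \left(\frac{3}{2} - \frac{a}{2}\right)\right) + Y = 18 Y + a \left(\frac{3}{2} - \frac{a}{2}\right)$)
$3505 + k{\left(c,68 \right)} = 3505 + \left(18 \cdot 71 - 34 \left(-3 + 68\right)\right) = 3505 + \left(1278 - 34 \cdot 65\right) = 3505 + \left(1278 - 2210\right) = 3505 - 932 = 2573$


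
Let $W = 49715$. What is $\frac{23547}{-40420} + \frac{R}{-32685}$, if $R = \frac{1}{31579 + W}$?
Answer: $- \frac{26624085805}{45702023508} \approx -0.58256$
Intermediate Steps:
$R = \frac{1}{81294}$ ($R = \frac{1}{31579 + 49715} = \frac{1}{81294} \approx 1.2301 \cdot 10^{-5}$)
$\frac{23547}{-40420} + \frac{R}{-32685} = \frac{23547}{-40420} + \frac{1}{81294 \left(-32685\right)} = 23547 \left(- \frac{1}{40420}\right) + \frac{1}{81294} \left(- \frac{1}{32685}\right) = - \frac{501}{860} - \frac{1}{2657094390} = - \frac{26624085805}{45702023508}$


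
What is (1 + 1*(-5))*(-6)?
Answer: 24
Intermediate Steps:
(1 + 1*(-5))*(-6) = (1 - 5)*(-6) = -4*(-6) = 24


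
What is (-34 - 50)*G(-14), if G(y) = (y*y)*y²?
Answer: -3226944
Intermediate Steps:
G(y) = y⁴ (G(y) = y²*y² = y⁴)
(-34 - 50)*G(-14) = (-34 - 50)*(-14)⁴ = -84*38416 = -3226944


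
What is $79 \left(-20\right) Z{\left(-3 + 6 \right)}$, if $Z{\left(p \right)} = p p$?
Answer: $-14220$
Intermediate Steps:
$Z{\left(p \right)} = p^{2}$
$79 \left(-20\right) Z{\left(-3 + 6 \right)} = 79 \left(-20\right) \left(-3 + 6\right)^{2} = - 1580 \cdot 3^{2} = \left(-1580\right) 9 = -14220$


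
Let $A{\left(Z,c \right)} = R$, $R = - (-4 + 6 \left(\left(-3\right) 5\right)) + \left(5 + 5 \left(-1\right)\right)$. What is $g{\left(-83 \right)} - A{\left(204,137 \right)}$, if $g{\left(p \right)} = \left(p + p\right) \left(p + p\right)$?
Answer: $27462$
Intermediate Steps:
$R = 94$ ($R = - (-4 + 6 \left(-15\right)) + \left(5 - 5\right) = - (-4 - 90) + 0 = \left(-1\right) \left(-94\right) + 0 = 94 + 0 = 94$)
$A{\left(Z,c \right)} = 94$
$g{\left(p \right)} = 4 p^{2}$ ($g{\left(p \right)} = 2 p 2 p = 4 p^{2}$)
$g{\left(-83 \right)} - A{\left(204,137 \right)} = 4 \left(-83\right)^{2} - 94 = 4 \cdot 6889 - 94 = 27556 - 94 = 27462$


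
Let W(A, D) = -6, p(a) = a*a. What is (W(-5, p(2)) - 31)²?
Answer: 1369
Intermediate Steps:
p(a) = a²
(W(-5, p(2)) - 31)² = (-6 - 31)² = (-37)² = 1369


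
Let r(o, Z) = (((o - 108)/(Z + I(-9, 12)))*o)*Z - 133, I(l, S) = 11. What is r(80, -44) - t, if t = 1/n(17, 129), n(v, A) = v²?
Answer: -2704754/867 ≈ -3119.7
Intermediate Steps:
t = 1/289 (t = 1/(17²) = 1/289 ≈ 0.0034602)
r(o, Z) = -133 + Z*o*(-108 + o)/(11 + Z) (r(o, Z) = (((o - 108)/(Z + 11))*o)*Z - 133 = (((-108 + o)/(11 + Z))*o)*Z - 133 = (o*(-108 + o)/(11 + Z))*Z - 133 = Z*o*(-108 + o)/(11 + Z) - 133 = -133 + Z*o*(-108 + o)/(11 + Z))
r(80, -44) - t = (-1463 - 133*(-44) - 44*80² - 108*(-44)*80)/(11 - 44) - 1*1/289 = (-1463 + 5852 - 44*6400 + 380160)/(-33) - 1/289 = -(-1463 + 5852 - 281600 + 380160)/33 - 1/289 = -1/33*102949 - 1/289 = -9359/3 - 1/289 = -2704754/867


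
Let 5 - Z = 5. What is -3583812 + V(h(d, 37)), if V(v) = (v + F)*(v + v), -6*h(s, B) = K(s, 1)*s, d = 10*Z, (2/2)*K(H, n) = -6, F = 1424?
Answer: -3583812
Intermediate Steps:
Z = 0 (Z = 5 - 1*5 = 5 - 5 = 0)
K(H, n) = -6
d = 0 (d = 10*0 = 0)
h(s, B) = s (h(s, B) = -(-1)*s = s)
V(v) = 2*v*(1424 + v) (V(v) = (v + 1424)*(v + v) = (1424 + v)*(2*v) = 2*v*(1424 + v))
-3583812 + V(h(d, 37)) = -3583812 + 2*0*(1424 + 0) = -3583812 + 2*0*1424 = -3583812 + 0 = -3583812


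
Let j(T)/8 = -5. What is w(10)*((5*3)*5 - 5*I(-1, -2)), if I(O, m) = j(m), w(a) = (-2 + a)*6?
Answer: 13200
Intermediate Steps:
j(T) = -40 (j(T) = 8*(-5) = -40)
w(a) = -12 + 6*a
I(O, m) = -40
w(10)*((5*3)*5 - 5*I(-1, -2)) = (-12 + 6*10)*((5*3)*5 - 5*(-40)) = (-12 + 60)*(15*5 + 200) = 48*(75 + 200) = 48*275 = 13200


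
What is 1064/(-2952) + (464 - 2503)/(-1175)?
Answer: 596116/433575 ≈ 1.3749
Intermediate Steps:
1064/(-2952) + (464 - 2503)/(-1175) = 1064*(-1/2952) - 2039*(-1/1175) = -133/369 + 2039/1175 = 596116/433575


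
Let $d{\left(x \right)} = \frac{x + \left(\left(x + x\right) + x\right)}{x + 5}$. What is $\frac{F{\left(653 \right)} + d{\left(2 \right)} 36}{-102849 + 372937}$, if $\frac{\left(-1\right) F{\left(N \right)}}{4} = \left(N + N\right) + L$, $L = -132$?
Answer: $- \frac{4073}{236327} \approx -0.017235$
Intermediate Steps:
$F{\left(N \right)} = 528 - 8 N$ ($F{\left(N \right)} = - 4 \left(\left(N + N\right) - 132\right) = - 4 \left(2 N - 132\right) = - 4 \left(-132 + 2 N\right) = 528 - 8 N$)
$d{\left(x \right)} = \frac{4 x}{5 + x}$ ($d{\left(x \right)} = \frac{x + \left(2 x + x\right)}{5 + x} = \frac{x + 3 x}{5 + x} = \frac{4 x}{5 + x}$)
$\frac{F{\left(653 \right)} + d{\left(2 \right)} 36}{-102849 + 372937} = \frac{\left(528 - 5224\right) + 4 \cdot 2 \frac{1}{5 + 2} \cdot 36}{-102849 + 372937} = \frac{\left(528 - 5224\right) + 4 \cdot 2 \cdot \frac{1}{7} \cdot 36}{270088} = \left(-4696 + 4 \cdot 2 \cdot \frac{1}{7} \cdot 36\right) \frac{1}{270088} = \left(-4696 + \frac{8}{7} \cdot 36\right) \frac{1}{270088} = \left(-4696 + \frac{288}{7}\right) \frac{1}{270088} = \left(- \frac{32584}{7}\right) \frac{1}{270088} = - \frac{4073}{236327}$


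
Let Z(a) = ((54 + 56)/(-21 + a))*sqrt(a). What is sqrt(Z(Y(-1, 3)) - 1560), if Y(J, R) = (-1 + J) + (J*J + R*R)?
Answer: 2*sqrt(-65910 - 715*sqrt(2))/13 ≈ 39.799*I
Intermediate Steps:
Y(J, R) = -1 + J + J**2 + R**2 (Y(J, R) = (-1 + J) + (J**2 + R**2) = -1 + J + J**2 + R**2)
Z(a) = 110*sqrt(a)/(-21 + a) (Z(a) = (110/(-21 + a))*sqrt(a) = 110*sqrt(a)/(-21 + a))
sqrt(Z(Y(-1, 3)) - 1560) = sqrt(110*sqrt(-1 - 1 + (-1)**2 + 3**2)/(-21 + (-1 - 1 + (-1)**2 + 3**2)) - 1560) = sqrt(110*sqrt(-1 - 1 + 1 + 9)/(-21 + (-1 - 1 + 1 + 9)) - 1560) = sqrt(110*sqrt(8)/(-21 + 8) - 1560) = sqrt(110*(2*sqrt(2))/(-13) - 1560) = sqrt(110*(2*sqrt(2))*(-1/13) - 1560) = sqrt(-220*sqrt(2)/13 - 1560) = sqrt(-1560 - 220*sqrt(2)/13)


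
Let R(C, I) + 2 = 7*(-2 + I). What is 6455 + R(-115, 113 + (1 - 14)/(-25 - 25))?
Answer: 361591/50 ≈ 7231.8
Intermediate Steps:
R(C, I) = -16 + 7*I (R(C, I) = -2 + 7*(-2 + I) = -2 + (-14 + 7*I) = -16 + 7*I)
6455 + R(-115, 113 + (1 - 14)/(-25 - 25)) = 6455 + (-16 + 7*(113 + (1 - 14)/(-25 - 25))) = 6455 + (-16 + 7*(113 - 13/(-50))) = 6455 + (-16 + 7*(113 - 13*(-1/50))) = 6455 + (-16 + 7*(113 + 13/50)) = 6455 + (-16 + 7*(5663/50)) = 6455 + (-16 + 39641/50) = 6455 + 38841/50 = 361591/50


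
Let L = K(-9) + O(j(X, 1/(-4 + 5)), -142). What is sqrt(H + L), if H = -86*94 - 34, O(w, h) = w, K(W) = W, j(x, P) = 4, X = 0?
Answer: I*sqrt(8123) ≈ 90.128*I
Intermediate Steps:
H = -8118 (H = -8084 - 34 = -8118)
L = -5 (L = -9 + 4 = -5)
sqrt(H + L) = sqrt(-8118 - 5) = sqrt(-8123) = I*sqrt(8123)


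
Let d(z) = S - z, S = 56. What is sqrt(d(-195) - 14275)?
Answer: 2*I*sqrt(3506) ≈ 118.42*I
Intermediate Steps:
d(z) = 56 - z
sqrt(d(-195) - 14275) = sqrt((56 - 1*(-195)) - 14275) = sqrt((56 + 195) - 14275) = sqrt(251 - 14275) = sqrt(-14024) = 2*I*sqrt(3506)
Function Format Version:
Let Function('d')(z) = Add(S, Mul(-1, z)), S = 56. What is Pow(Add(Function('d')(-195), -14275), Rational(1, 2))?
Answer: Mul(2, I, Pow(3506, Rational(1, 2))) ≈ Mul(118.42, I)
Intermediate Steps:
Function('d')(z) = Add(56, Mul(-1, z))
Pow(Add(Function('d')(-195), -14275), Rational(1, 2)) = Pow(Add(Add(56, Mul(-1, -195)), -14275), Rational(1, 2)) = Pow(Add(Add(56, 195), -14275), Rational(1, 2)) = Pow(Add(251, -14275), Rational(1, 2)) = Pow(-14024, Rational(1, 2)) = Mul(2, I, Pow(3506, Rational(1, 2)))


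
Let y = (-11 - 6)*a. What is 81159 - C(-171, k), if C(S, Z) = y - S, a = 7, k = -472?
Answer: 81107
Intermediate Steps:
y = -119 (y = (-11 - 6)*7 = -17*7 = -119)
C(S, Z) = -119 - S
81159 - C(-171, k) = 81159 - (-119 - 1*(-171)) = 81159 - (-119 + 171) = 81159 - 1*52 = 81159 - 52 = 81107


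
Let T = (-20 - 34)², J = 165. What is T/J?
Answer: 972/55 ≈ 17.673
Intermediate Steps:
T = 2916 (T = (-54)² = 2916)
T/J = 2916/165 = 2916*(1/165) = 972/55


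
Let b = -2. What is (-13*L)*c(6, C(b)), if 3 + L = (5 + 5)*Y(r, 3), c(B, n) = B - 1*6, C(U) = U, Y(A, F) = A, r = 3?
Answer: 0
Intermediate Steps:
c(B, n) = -6 + B (c(B, n) = B - 6 = -6 + B)
L = 27 (L = -3 + (5 + 5)*3 = -3 + 10*3 = -3 + 30 = 27)
(-13*L)*c(6, C(b)) = (-13*27)*(-6 + 6) = -351*0 = 0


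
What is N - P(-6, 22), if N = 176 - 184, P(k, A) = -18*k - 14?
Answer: -102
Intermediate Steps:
P(k, A) = -14 - 18*k
N = -8
N - P(-6, 22) = -8 - (-14 - 18*(-6)) = -8 - (-14 + 108) = -8 - 1*94 = -8 - 94 = -102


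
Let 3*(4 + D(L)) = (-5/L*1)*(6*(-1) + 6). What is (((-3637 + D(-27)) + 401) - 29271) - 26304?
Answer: -58815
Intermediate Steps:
D(L) = -4 (D(L) = -4 + ((-5/L*1)*(6*(-1) + 6))/3 = -4 + ((-5/L)*(-6 + 6))/3 = -4 + (-5/L*0)/3 = -4 + (1/3)*0 = -4 + 0 = -4)
(((-3637 + D(-27)) + 401) - 29271) - 26304 = (((-3637 - 4) + 401) - 29271) - 26304 = ((-3641 + 401) - 29271) - 26304 = (-3240 - 29271) - 26304 = -32511 - 26304 = -58815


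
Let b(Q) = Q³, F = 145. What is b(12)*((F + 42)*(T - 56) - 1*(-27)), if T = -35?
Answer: -29358720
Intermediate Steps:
b(12)*((F + 42)*(T - 56) - 1*(-27)) = 12³*((145 + 42)*(-35 - 56) - 1*(-27)) = 1728*(187*(-91) + 27) = 1728*(-17017 + 27) = 1728*(-16990) = -29358720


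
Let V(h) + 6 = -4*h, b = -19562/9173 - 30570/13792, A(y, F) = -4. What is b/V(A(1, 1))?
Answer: -275108857/632570080 ≈ -0.43491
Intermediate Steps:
b = -275108857/63257008 (b = -19562*1/9173 - 30570*1/13792 = -19562/9173 - 15285/6896 = -275108857/63257008 ≈ -4.3491)
V(h) = -6 - 4*h
b/V(A(1, 1)) = -275108857/(63257008*(-6 - 4*(-4))) = -275108857/(63257008*(-6 + 16)) = -275108857/63257008/10 = -275108857/63257008*⅒ = -275108857/632570080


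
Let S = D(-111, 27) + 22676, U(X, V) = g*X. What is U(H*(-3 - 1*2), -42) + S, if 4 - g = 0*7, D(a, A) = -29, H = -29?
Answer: 23227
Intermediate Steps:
g = 4 (g = 4 - 0*7 = 4 - 1*0 = 4 + 0 = 4)
U(X, V) = 4*X
S = 22647 (S = -29 + 22676 = 22647)
U(H*(-3 - 1*2), -42) + S = 4*(-29*(-3 - 1*2)) + 22647 = 4*(-29*(-3 - 2)) + 22647 = 4*(-29*(-5)) + 22647 = 4*145 + 22647 = 580 + 22647 = 23227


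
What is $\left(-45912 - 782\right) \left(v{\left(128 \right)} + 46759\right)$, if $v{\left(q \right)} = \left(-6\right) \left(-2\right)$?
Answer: $-2183925074$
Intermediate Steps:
$v{\left(q \right)} = 12$
$\left(-45912 - 782\right) \left(v{\left(128 \right)} + 46759\right) = \left(-45912 - 782\right) \left(12 + 46759\right) = \left(-46694\right) 46771 = -2183925074$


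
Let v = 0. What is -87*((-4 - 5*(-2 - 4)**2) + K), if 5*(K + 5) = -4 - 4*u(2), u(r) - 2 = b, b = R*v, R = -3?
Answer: 83259/5 ≈ 16652.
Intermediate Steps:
b = 0 (b = -3*0 = 0)
u(r) = 2 (u(r) = 2 + 0 = 2)
K = -37/5 (K = -5 + (-4 - 4*2)/5 = -5 + (-4 - 8)/5 = -5 + (1/5)*(-12) = -5 - 12/5 = -37/5 ≈ -7.4000)
-87*((-4 - 5*(-2 - 4)**2) + K) = -87*((-4 - 5*(-2 - 4)**2) - 37/5) = -87*((-4 - 5*(-6)**2) - 37/5) = -87*((-4 - 5*36) - 37/5) = -87*((-4 - 180) - 37/5) = -87*(-184 - 37/5) = -87*(-957/5) = 83259/5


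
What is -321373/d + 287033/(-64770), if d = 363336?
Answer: -6950263961/1307404040 ≈ -5.3161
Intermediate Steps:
-321373/d + 287033/(-64770) = -321373/363336 + 287033/(-64770) = -321373*1/363336 + 287033*(-1/64770) = -321373/363336 - 287033/64770 = -6950263961/1307404040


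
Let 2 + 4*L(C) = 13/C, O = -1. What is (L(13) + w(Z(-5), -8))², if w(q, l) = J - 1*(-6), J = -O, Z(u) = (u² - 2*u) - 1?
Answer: 729/16 ≈ 45.563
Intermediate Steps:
Z(u) = -1 + u² - 2*u
J = 1 (J = -1*(-1) = 1)
w(q, l) = 7 (w(q, l) = 1 - 1*(-6) = 1 + 6 = 7)
L(C) = -½ + 13/(4*C) (L(C) = -½ + (13/C)/4 = -½ + 13/(4*C))
(L(13) + w(Z(-5), -8))² = ((¼)*(13 - 2*13)/13 + 7)² = ((¼)*(1/13)*(13 - 26) + 7)² = ((¼)*(1/13)*(-13) + 7)² = (-¼ + 7)² = (27/4)² = 729/16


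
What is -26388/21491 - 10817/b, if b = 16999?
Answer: -681037759/365325509 ≈ -1.8642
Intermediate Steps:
-26388/21491 - 10817/b = -26388/21491 - 10817/16999 = -681037759/365325509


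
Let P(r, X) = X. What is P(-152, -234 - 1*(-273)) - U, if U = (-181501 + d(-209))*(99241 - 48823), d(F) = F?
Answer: 9161454819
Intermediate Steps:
U = -9161454780 (U = (-181501 - 209)*(99241 - 48823) = -181710*50418 = -9161454780)
P(-152, -234 - 1*(-273)) - U = (-234 - 1*(-273)) - 1*(-9161454780) = (-234 + 273) + 9161454780 = 39 + 9161454780 = 9161454819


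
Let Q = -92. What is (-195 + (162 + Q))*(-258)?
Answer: 32250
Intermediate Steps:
(-195 + (162 + Q))*(-258) = (-195 + (162 - 92))*(-258) = (-195 + 70)*(-258) = -125*(-258) = 32250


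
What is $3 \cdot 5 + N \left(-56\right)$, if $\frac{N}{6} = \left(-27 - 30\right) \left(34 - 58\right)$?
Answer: $-459633$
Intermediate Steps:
$N = 8208$ ($N = 6 \left(-27 - 30\right) \left(34 - 58\right) = 6 \left(\left(-57\right) \left(-24\right)\right) = 6 \cdot 1368 = 8208$)
$3 \cdot 5 + N \left(-56\right) = 3 \cdot 5 + 8208 \left(-56\right) = 15 - 459648 = -459633$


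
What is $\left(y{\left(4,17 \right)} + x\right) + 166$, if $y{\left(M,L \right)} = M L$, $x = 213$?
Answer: $447$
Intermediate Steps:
$y{\left(M,L \right)} = L M$
$\left(y{\left(4,17 \right)} + x\right) + 166 = \left(17 \cdot 4 + 213\right) + 166 = \left(68 + 213\right) + 166 = 281 + 166 = 447$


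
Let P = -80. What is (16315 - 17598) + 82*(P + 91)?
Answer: -381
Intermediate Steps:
(16315 - 17598) + 82*(P + 91) = (16315 - 17598) + 82*(-80 + 91) = -1283 + 82*11 = -1283 + 902 = -381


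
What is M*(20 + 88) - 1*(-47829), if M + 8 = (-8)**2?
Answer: 53877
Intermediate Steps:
M = 56 (M = -8 + (-8)**2 = -8 + 64 = 56)
M*(20 + 88) - 1*(-47829) = 56*(20 + 88) - 1*(-47829) = 56*108 + 47829 = 6048 + 47829 = 53877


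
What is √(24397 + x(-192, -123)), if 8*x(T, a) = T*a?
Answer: √27349 ≈ 165.38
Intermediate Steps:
x(T, a) = T*a/8 (x(T, a) = (T*a)/8 = T*a/8)
√(24397 + x(-192, -123)) = √(24397 + (⅛)*(-192)*(-123)) = √(24397 + 2952) = √27349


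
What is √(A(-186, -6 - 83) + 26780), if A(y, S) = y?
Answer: √26594 ≈ 163.08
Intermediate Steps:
√(A(-186, -6 - 83) + 26780) = √(-186 + 26780) = √26594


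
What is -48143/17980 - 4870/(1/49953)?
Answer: -141097245353/580 ≈ -2.4327e+8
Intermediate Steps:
-48143/17980 - 4870/(1/49953) = -48143*1/17980 - 4870/1/49953 = -1553/580 - 4870*49953 = -1553/580 - 243271110 = -141097245353/580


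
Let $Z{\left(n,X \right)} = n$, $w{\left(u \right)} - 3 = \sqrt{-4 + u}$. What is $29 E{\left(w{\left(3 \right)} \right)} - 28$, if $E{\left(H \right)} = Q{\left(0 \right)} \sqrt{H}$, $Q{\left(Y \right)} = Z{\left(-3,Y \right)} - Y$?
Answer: $-28 - 87 \sqrt{3 + i} \approx -180.71 - 24.782 i$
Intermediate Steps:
$w{\left(u \right)} = 3 + \sqrt{-4 + u}$
$Q{\left(Y \right)} = -3 - Y$
$E{\left(H \right)} = - 3 \sqrt{H}$ ($E{\left(H \right)} = \left(-3 - 0\right) \sqrt{H} = \left(-3 + 0\right) \sqrt{H} = - 3 \sqrt{H}$)
$29 E{\left(w{\left(3 \right)} \right)} - 28 = 29 \left(- 3 \sqrt{3 + \sqrt{-4 + 3}}\right) - 28 = 29 \left(- 3 \sqrt{3 + \sqrt{-1}}\right) - 28 = 29 \left(- 3 \sqrt{3 + i}\right) - 28 = - 87 \sqrt{3 + i} - 28 = -28 - 87 \sqrt{3 + i}$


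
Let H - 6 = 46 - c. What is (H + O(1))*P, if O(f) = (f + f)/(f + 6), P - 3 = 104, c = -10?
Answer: 46652/7 ≈ 6664.6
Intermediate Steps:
P = 107 (P = 3 + 104 = 107)
H = 62 (H = 6 + (46 - 1*(-10)) = 6 + (46 + 10) = 6 + 56 = 62)
O(f) = 2*f/(6 + f) (O(f) = (2*f)/(6 + f) = 2*f/(6 + f))
(H + O(1))*P = (62 + 2*1/(6 + 1))*107 = (62 + 2*1/7)*107 = (62 + 2*1*(1/7))*107 = (62 + 2/7)*107 = (436/7)*107 = 46652/7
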